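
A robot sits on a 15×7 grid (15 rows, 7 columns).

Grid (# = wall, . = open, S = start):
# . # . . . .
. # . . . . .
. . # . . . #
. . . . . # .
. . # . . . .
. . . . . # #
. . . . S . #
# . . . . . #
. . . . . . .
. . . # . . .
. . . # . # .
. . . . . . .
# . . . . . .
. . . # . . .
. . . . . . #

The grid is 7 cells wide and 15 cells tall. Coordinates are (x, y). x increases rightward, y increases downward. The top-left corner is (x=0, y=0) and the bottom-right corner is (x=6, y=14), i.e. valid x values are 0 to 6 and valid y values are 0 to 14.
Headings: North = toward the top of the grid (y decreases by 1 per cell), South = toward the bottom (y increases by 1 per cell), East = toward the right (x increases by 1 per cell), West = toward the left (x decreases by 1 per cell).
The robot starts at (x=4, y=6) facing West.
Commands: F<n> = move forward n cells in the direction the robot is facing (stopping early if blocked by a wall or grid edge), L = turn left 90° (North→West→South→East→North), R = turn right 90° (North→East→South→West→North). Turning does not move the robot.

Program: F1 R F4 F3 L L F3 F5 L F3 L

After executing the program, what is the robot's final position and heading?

Answer: Final position: (x=6, y=8), facing North

Derivation:
Start: (x=4, y=6), facing West
  F1: move forward 1, now at (x=3, y=6)
  R: turn right, now facing North
  F4: move forward 4, now at (x=3, y=2)
  F3: move forward 2/3 (blocked), now at (x=3, y=0)
  L: turn left, now facing West
  L: turn left, now facing South
  F3: move forward 3, now at (x=3, y=3)
  F5: move forward 5, now at (x=3, y=8)
  L: turn left, now facing East
  F3: move forward 3, now at (x=6, y=8)
  L: turn left, now facing North
Final: (x=6, y=8), facing North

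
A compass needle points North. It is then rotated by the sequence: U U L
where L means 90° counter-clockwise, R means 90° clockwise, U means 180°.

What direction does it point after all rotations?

Answer: Final heading: West

Derivation:
Start: North
  U (U-turn (180°)) -> South
  U (U-turn (180°)) -> North
  L (left (90° counter-clockwise)) -> West
Final: West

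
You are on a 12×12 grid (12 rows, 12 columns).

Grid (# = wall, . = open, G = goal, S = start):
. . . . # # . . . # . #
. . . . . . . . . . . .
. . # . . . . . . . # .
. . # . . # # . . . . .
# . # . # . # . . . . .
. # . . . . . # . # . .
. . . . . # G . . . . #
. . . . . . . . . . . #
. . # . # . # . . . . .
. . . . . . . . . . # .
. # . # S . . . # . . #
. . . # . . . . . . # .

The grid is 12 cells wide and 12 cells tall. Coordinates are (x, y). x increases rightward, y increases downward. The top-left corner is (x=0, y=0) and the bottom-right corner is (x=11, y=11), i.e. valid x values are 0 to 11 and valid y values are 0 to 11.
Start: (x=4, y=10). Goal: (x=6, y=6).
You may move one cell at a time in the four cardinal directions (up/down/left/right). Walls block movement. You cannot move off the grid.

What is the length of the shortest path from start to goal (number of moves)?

Answer: Shortest path length: 6

Derivation:
BFS from (x=4, y=10) until reaching (x=6, y=6):
  Distance 0: (x=4, y=10)
  Distance 1: (x=4, y=9), (x=5, y=10), (x=4, y=11)
  Distance 2: (x=3, y=9), (x=5, y=9), (x=6, y=10), (x=5, y=11)
  Distance 3: (x=3, y=8), (x=5, y=8), (x=2, y=9), (x=6, y=9), (x=7, y=10), (x=6, y=11)
  Distance 4: (x=3, y=7), (x=5, y=7), (x=1, y=9), (x=7, y=9), (x=2, y=10), (x=7, y=11)
  Distance 5: (x=3, y=6), (x=2, y=7), (x=4, y=7), (x=6, y=7), (x=1, y=8), (x=7, y=8), (x=0, y=9), (x=8, y=9), (x=2, y=11), (x=8, y=11)
  Distance 6: (x=3, y=5), (x=2, y=6), (x=4, y=6), (x=6, y=6), (x=1, y=7), (x=7, y=7), (x=0, y=8), (x=8, y=8), (x=9, y=9), (x=0, y=10), (x=1, y=11), (x=9, y=11)  <- goal reached here
One shortest path (6 moves): (x=4, y=10) -> (x=5, y=10) -> (x=5, y=9) -> (x=5, y=8) -> (x=5, y=7) -> (x=6, y=7) -> (x=6, y=6)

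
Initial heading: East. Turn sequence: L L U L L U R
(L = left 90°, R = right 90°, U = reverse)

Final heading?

Start: East
  L (left (90° counter-clockwise)) -> North
  L (left (90° counter-clockwise)) -> West
  U (U-turn (180°)) -> East
  L (left (90° counter-clockwise)) -> North
  L (left (90° counter-clockwise)) -> West
  U (U-turn (180°)) -> East
  R (right (90° clockwise)) -> South
Final: South

Answer: Final heading: South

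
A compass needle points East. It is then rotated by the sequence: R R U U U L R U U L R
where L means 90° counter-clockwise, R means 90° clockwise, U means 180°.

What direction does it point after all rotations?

Answer: Final heading: East

Derivation:
Start: East
  R (right (90° clockwise)) -> South
  R (right (90° clockwise)) -> West
  U (U-turn (180°)) -> East
  U (U-turn (180°)) -> West
  U (U-turn (180°)) -> East
  L (left (90° counter-clockwise)) -> North
  R (right (90° clockwise)) -> East
  U (U-turn (180°)) -> West
  U (U-turn (180°)) -> East
  L (left (90° counter-clockwise)) -> North
  R (right (90° clockwise)) -> East
Final: East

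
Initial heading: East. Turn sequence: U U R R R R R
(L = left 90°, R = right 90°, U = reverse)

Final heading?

Start: East
  U (U-turn (180°)) -> West
  U (U-turn (180°)) -> East
  R (right (90° clockwise)) -> South
  R (right (90° clockwise)) -> West
  R (right (90° clockwise)) -> North
  R (right (90° clockwise)) -> East
  R (right (90° clockwise)) -> South
Final: South

Answer: Final heading: South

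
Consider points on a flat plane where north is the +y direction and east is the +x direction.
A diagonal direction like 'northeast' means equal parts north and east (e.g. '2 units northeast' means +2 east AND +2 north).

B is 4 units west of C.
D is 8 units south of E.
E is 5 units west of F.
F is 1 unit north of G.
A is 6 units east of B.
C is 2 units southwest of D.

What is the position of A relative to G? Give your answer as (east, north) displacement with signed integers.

Place G at the origin (east=0, north=0).
  F is 1 unit north of G: delta (east=+0, north=+1); F at (east=0, north=1).
  E is 5 units west of F: delta (east=-5, north=+0); E at (east=-5, north=1).
  D is 8 units south of E: delta (east=+0, north=-8); D at (east=-5, north=-7).
  C is 2 units southwest of D: delta (east=-2, north=-2); C at (east=-7, north=-9).
  B is 4 units west of C: delta (east=-4, north=+0); B at (east=-11, north=-9).
  A is 6 units east of B: delta (east=+6, north=+0); A at (east=-5, north=-9).
Therefore A relative to G: (east=-5, north=-9).

Answer: A is at (east=-5, north=-9) relative to G.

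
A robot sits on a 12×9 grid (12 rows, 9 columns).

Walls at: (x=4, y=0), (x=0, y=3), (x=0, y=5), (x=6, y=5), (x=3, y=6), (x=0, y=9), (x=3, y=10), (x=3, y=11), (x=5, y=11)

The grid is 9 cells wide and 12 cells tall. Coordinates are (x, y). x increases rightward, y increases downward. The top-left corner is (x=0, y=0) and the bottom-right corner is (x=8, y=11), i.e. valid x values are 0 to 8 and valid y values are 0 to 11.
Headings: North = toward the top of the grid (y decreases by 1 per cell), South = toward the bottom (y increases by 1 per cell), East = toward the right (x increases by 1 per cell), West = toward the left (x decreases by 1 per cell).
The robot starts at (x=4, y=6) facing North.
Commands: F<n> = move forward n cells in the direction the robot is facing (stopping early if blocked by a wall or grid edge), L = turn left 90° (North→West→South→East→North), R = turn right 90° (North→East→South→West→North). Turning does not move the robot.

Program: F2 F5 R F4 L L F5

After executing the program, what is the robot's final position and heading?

Start: (x=4, y=6), facing North
  F2: move forward 2, now at (x=4, y=4)
  F5: move forward 3/5 (blocked), now at (x=4, y=1)
  R: turn right, now facing East
  F4: move forward 4, now at (x=8, y=1)
  L: turn left, now facing North
  L: turn left, now facing West
  F5: move forward 5, now at (x=3, y=1)
Final: (x=3, y=1), facing West

Answer: Final position: (x=3, y=1), facing West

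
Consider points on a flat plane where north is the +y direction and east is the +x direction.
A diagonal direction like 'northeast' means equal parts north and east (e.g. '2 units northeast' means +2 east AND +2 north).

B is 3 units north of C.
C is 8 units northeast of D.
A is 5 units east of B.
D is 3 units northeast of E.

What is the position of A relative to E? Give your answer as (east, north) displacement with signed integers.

Place E at the origin (east=0, north=0).
  D is 3 units northeast of E: delta (east=+3, north=+3); D at (east=3, north=3).
  C is 8 units northeast of D: delta (east=+8, north=+8); C at (east=11, north=11).
  B is 3 units north of C: delta (east=+0, north=+3); B at (east=11, north=14).
  A is 5 units east of B: delta (east=+5, north=+0); A at (east=16, north=14).
Therefore A relative to E: (east=16, north=14).

Answer: A is at (east=16, north=14) relative to E.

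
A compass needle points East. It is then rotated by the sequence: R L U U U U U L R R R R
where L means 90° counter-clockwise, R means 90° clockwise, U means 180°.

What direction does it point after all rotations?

Start: East
  R (right (90° clockwise)) -> South
  L (left (90° counter-clockwise)) -> East
  U (U-turn (180°)) -> West
  U (U-turn (180°)) -> East
  U (U-turn (180°)) -> West
  U (U-turn (180°)) -> East
  U (U-turn (180°)) -> West
  L (left (90° counter-clockwise)) -> South
  R (right (90° clockwise)) -> West
  R (right (90° clockwise)) -> North
  R (right (90° clockwise)) -> East
  R (right (90° clockwise)) -> South
Final: South

Answer: Final heading: South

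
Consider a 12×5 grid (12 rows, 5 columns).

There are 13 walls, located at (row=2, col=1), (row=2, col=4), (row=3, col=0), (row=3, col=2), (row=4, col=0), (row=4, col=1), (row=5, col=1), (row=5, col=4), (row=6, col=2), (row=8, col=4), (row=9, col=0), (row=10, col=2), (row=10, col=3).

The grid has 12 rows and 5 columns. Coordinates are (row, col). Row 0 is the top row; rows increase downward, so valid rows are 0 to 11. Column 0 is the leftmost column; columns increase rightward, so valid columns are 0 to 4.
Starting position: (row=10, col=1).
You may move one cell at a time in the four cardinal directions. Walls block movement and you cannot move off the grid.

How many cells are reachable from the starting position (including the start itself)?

Answer: Reachable cells: 46

Derivation:
BFS flood-fill from (row=10, col=1):
  Distance 0: (row=10, col=1)
  Distance 1: (row=9, col=1), (row=10, col=0), (row=11, col=1)
  Distance 2: (row=8, col=1), (row=9, col=2), (row=11, col=0), (row=11, col=2)
  Distance 3: (row=7, col=1), (row=8, col=0), (row=8, col=2), (row=9, col=3), (row=11, col=3)
  Distance 4: (row=6, col=1), (row=7, col=0), (row=7, col=2), (row=8, col=3), (row=9, col=4), (row=11, col=4)
  Distance 5: (row=6, col=0), (row=7, col=3), (row=10, col=4)
  Distance 6: (row=5, col=0), (row=6, col=3), (row=7, col=4)
  Distance 7: (row=5, col=3), (row=6, col=4)
  Distance 8: (row=4, col=3), (row=5, col=2)
  Distance 9: (row=3, col=3), (row=4, col=2), (row=4, col=4)
  Distance 10: (row=2, col=3), (row=3, col=4)
  Distance 11: (row=1, col=3), (row=2, col=2)
  Distance 12: (row=0, col=3), (row=1, col=2), (row=1, col=4)
  Distance 13: (row=0, col=2), (row=0, col=4), (row=1, col=1)
  Distance 14: (row=0, col=1), (row=1, col=0)
  Distance 15: (row=0, col=0), (row=2, col=0)
Total reachable: 46 (grid has 47 open cells total)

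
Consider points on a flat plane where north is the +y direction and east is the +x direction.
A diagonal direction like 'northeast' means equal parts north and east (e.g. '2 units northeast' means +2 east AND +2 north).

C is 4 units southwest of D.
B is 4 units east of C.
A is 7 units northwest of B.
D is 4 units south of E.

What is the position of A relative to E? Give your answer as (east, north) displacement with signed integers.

Answer: A is at (east=-7, north=-1) relative to E.

Derivation:
Place E at the origin (east=0, north=0).
  D is 4 units south of E: delta (east=+0, north=-4); D at (east=0, north=-4).
  C is 4 units southwest of D: delta (east=-4, north=-4); C at (east=-4, north=-8).
  B is 4 units east of C: delta (east=+4, north=+0); B at (east=0, north=-8).
  A is 7 units northwest of B: delta (east=-7, north=+7); A at (east=-7, north=-1).
Therefore A relative to E: (east=-7, north=-1).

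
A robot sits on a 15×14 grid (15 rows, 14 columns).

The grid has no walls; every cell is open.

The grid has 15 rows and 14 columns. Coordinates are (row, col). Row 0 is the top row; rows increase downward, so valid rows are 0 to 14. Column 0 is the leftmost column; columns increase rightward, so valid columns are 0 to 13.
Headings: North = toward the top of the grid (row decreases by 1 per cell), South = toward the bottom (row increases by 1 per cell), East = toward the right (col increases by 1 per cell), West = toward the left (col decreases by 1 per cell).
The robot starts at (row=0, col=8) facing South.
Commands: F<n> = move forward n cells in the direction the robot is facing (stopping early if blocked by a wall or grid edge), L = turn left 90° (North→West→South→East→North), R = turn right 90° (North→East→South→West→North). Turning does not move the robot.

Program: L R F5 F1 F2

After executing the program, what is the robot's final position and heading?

Answer: Final position: (row=8, col=8), facing South

Derivation:
Start: (row=0, col=8), facing South
  L: turn left, now facing East
  R: turn right, now facing South
  F5: move forward 5, now at (row=5, col=8)
  F1: move forward 1, now at (row=6, col=8)
  F2: move forward 2, now at (row=8, col=8)
Final: (row=8, col=8), facing South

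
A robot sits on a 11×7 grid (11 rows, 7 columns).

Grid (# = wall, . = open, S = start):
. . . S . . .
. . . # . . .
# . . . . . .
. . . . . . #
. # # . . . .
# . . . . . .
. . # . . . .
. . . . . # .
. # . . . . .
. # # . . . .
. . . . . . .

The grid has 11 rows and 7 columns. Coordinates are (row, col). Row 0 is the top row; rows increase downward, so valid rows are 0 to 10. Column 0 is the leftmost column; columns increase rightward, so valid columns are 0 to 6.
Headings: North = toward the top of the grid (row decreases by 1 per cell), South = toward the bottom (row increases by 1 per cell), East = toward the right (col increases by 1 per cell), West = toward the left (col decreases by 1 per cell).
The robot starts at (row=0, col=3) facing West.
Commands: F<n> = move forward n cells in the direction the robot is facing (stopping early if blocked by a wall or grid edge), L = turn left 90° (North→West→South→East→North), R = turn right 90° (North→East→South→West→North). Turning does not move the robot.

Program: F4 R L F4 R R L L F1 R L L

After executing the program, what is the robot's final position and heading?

Answer: Final position: (row=0, col=0), facing South

Derivation:
Start: (row=0, col=3), facing West
  F4: move forward 3/4 (blocked), now at (row=0, col=0)
  R: turn right, now facing North
  L: turn left, now facing West
  F4: move forward 0/4 (blocked), now at (row=0, col=0)
  R: turn right, now facing North
  R: turn right, now facing East
  L: turn left, now facing North
  L: turn left, now facing West
  F1: move forward 0/1 (blocked), now at (row=0, col=0)
  R: turn right, now facing North
  L: turn left, now facing West
  L: turn left, now facing South
Final: (row=0, col=0), facing South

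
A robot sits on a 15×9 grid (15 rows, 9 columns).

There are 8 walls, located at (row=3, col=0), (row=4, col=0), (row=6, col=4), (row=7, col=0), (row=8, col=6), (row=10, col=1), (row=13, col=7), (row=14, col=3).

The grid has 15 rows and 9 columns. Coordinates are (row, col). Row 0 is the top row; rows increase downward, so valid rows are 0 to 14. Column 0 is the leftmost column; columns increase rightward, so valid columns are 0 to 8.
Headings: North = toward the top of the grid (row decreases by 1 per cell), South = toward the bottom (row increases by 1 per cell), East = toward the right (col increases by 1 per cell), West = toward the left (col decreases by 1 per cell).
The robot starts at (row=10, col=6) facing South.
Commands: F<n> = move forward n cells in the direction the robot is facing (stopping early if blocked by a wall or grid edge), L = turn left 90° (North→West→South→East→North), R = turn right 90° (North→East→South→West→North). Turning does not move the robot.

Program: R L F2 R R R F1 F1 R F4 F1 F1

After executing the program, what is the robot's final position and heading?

Start: (row=10, col=6), facing South
  R: turn right, now facing West
  L: turn left, now facing South
  F2: move forward 2, now at (row=12, col=6)
  R: turn right, now facing West
  R: turn right, now facing North
  R: turn right, now facing East
  F1: move forward 1, now at (row=12, col=7)
  F1: move forward 1, now at (row=12, col=8)
  R: turn right, now facing South
  F4: move forward 2/4 (blocked), now at (row=14, col=8)
  F1: move forward 0/1 (blocked), now at (row=14, col=8)
  F1: move forward 0/1 (blocked), now at (row=14, col=8)
Final: (row=14, col=8), facing South

Answer: Final position: (row=14, col=8), facing South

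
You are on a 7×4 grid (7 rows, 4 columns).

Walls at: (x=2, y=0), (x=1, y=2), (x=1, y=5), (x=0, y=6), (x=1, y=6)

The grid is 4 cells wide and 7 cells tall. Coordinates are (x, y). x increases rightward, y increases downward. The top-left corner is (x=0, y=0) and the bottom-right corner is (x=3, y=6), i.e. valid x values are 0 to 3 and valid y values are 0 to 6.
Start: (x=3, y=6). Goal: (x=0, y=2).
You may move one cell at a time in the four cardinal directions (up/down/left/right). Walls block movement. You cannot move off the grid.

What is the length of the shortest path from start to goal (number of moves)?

Answer: Shortest path length: 7

Derivation:
BFS from (x=3, y=6) until reaching (x=0, y=2):
  Distance 0: (x=3, y=6)
  Distance 1: (x=3, y=5), (x=2, y=6)
  Distance 2: (x=3, y=4), (x=2, y=5)
  Distance 3: (x=3, y=3), (x=2, y=4)
  Distance 4: (x=3, y=2), (x=2, y=3), (x=1, y=4)
  Distance 5: (x=3, y=1), (x=2, y=2), (x=1, y=3), (x=0, y=4)
  Distance 6: (x=3, y=0), (x=2, y=1), (x=0, y=3), (x=0, y=5)
  Distance 7: (x=1, y=1), (x=0, y=2)  <- goal reached here
One shortest path (7 moves): (x=3, y=6) -> (x=2, y=6) -> (x=2, y=5) -> (x=2, y=4) -> (x=1, y=4) -> (x=0, y=4) -> (x=0, y=3) -> (x=0, y=2)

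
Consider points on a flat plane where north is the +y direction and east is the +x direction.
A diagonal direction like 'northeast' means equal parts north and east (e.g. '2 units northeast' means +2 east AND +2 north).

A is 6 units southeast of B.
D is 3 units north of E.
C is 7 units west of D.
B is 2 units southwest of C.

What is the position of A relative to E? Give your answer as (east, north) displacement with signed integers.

Answer: A is at (east=-3, north=-5) relative to E.

Derivation:
Place E at the origin (east=0, north=0).
  D is 3 units north of E: delta (east=+0, north=+3); D at (east=0, north=3).
  C is 7 units west of D: delta (east=-7, north=+0); C at (east=-7, north=3).
  B is 2 units southwest of C: delta (east=-2, north=-2); B at (east=-9, north=1).
  A is 6 units southeast of B: delta (east=+6, north=-6); A at (east=-3, north=-5).
Therefore A relative to E: (east=-3, north=-5).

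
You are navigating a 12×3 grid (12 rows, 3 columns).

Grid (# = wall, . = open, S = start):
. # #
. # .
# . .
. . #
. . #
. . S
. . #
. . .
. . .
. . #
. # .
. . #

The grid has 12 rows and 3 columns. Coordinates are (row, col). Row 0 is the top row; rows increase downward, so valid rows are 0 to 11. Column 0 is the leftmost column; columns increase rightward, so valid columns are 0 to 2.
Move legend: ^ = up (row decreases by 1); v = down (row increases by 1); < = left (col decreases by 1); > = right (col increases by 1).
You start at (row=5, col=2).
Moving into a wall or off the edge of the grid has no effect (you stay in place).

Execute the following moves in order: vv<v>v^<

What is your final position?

Answer: Final position: (row=6, col=0)

Derivation:
Start: (row=5, col=2)
  v (down): blocked, stay at (row=5, col=2)
  v (down): blocked, stay at (row=5, col=2)
  < (left): (row=5, col=2) -> (row=5, col=1)
  v (down): (row=5, col=1) -> (row=6, col=1)
  > (right): blocked, stay at (row=6, col=1)
  v (down): (row=6, col=1) -> (row=7, col=1)
  ^ (up): (row=7, col=1) -> (row=6, col=1)
  < (left): (row=6, col=1) -> (row=6, col=0)
Final: (row=6, col=0)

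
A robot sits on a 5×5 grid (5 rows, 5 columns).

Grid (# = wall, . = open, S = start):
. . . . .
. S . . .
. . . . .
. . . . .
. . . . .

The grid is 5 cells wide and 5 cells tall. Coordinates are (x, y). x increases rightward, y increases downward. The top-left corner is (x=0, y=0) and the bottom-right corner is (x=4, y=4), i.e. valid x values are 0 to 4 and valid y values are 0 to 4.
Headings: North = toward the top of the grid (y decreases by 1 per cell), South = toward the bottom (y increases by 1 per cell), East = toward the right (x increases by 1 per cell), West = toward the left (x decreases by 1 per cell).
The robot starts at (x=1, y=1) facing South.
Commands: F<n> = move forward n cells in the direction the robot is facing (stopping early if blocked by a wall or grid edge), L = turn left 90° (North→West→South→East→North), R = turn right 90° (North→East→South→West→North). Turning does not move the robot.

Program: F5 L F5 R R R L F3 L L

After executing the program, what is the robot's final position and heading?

Answer: Final position: (x=1, y=4), facing East

Derivation:
Start: (x=1, y=1), facing South
  F5: move forward 3/5 (blocked), now at (x=1, y=4)
  L: turn left, now facing East
  F5: move forward 3/5 (blocked), now at (x=4, y=4)
  R: turn right, now facing South
  R: turn right, now facing West
  R: turn right, now facing North
  L: turn left, now facing West
  F3: move forward 3, now at (x=1, y=4)
  L: turn left, now facing South
  L: turn left, now facing East
Final: (x=1, y=4), facing East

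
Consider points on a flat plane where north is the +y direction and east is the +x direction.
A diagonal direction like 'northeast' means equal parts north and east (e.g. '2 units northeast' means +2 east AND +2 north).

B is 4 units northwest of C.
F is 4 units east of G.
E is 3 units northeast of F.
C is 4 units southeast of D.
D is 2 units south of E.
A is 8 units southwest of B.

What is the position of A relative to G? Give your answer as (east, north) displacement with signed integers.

Answer: A is at (east=-1, north=-7) relative to G.

Derivation:
Place G at the origin (east=0, north=0).
  F is 4 units east of G: delta (east=+4, north=+0); F at (east=4, north=0).
  E is 3 units northeast of F: delta (east=+3, north=+3); E at (east=7, north=3).
  D is 2 units south of E: delta (east=+0, north=-2); D at (east=7, north=1).
  C is 4 units southeast of D: delta (east=+4, north=-4); C at (east=11, north=-3).
  B is 4 units northwest of C: delta (east=-4, north=+4); B at (east=7, north=1).
  A is 8 units southwest of B: delta (east=-8, north=-8); A at (east=-1, north=-7).
Therefore A relative to G: (east=-1, north=-7).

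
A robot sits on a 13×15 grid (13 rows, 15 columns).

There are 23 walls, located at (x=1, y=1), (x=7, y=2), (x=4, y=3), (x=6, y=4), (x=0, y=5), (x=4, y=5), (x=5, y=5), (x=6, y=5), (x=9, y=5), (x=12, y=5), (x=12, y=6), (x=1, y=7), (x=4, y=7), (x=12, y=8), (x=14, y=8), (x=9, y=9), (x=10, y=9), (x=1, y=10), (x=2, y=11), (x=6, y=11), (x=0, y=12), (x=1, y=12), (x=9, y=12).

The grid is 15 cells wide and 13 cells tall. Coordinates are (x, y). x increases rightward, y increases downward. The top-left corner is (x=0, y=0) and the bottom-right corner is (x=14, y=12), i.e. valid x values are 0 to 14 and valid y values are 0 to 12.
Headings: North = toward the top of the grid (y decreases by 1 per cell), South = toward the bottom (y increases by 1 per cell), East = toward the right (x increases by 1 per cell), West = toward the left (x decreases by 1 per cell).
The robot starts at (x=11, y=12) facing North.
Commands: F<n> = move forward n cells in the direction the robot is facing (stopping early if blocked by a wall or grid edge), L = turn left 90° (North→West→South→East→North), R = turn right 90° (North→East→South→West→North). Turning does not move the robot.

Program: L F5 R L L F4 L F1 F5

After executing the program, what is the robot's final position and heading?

Start: (x=11, y=12), facing North
  L: turn left, now facing West
  F5: move forward 1/5 (blocked), now at (x=10, y=12)
  R: turn right, now facing North
  L: turn left, now facing West
  L: turn left, now facing South
  F4: move forward 0/4 (blocked), now at (x=10, y=12)
  L: turn left, now facing East
  F1: move forward 1, now at (x=11, y=12)
  F5: move forward 3/5 (blocked), now at (x=14, y=12)
Final: (x=14, y=12), facing East

Answer: Final position: (x=14, y=12), facing East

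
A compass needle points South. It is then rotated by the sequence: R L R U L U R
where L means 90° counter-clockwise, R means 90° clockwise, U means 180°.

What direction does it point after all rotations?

Answer: Final heading: West

Derivation:
Start: South
  R (right (90° clockwise)) -> West
  L (left (90° counter-clockwise)) -> South
  R (right (90° clockwise)) -> West
  U (U-turn (180°)) -> East
  L (left (90° counter-clockwise)) -> North
  U (U-turn (180°)) -> South
  R (right (90° clockwise)) -> West
Final: West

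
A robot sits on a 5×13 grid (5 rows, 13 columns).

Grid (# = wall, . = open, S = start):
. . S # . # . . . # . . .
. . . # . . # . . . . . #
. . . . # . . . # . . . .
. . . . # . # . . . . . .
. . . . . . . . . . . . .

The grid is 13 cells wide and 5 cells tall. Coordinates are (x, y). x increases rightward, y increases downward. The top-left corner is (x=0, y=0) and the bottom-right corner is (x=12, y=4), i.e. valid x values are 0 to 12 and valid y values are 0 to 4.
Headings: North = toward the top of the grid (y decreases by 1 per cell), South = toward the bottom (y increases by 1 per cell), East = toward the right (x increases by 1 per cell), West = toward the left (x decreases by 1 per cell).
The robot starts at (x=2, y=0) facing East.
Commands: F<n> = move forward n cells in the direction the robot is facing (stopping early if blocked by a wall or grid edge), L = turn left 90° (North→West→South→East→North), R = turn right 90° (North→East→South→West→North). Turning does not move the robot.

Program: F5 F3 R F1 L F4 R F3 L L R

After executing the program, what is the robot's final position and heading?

Start: (x=2, y=0), facing East
  F5: move forward 0/5 (blocked), now at (x=2, y=0)
  F3: move forward 0/3 (blocked), now at (x=2, y=0)
  R: turn right, now facing South
  F1: move forward 1, now at (x=2, y=1)
  L: turn left, now facing East
  F4: move forward 0/4 (blocked), now at (x=2, y=1)
  R: turn right, now facing South
  F3: move forward 3, now at (x=2, y=4)
  L: turn left, now facing East
  L: turn left, now facing North
  R: turn right, now facing East
Final: (x=2, y=4), facing East

Answer: Final position: (x=2, y=4), facing East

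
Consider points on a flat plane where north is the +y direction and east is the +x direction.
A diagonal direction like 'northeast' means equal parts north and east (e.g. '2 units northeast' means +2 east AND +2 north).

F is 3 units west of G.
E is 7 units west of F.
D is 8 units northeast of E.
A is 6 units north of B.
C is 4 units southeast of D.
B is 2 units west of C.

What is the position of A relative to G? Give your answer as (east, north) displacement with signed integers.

Place G at the origin (east=0, north=0).
  F is 3 units west of G: delta (east=-3, north=+0); F at (east=-3, north=0).
  E is 7 units west of F: delta (east=-7, north=+0); E at (east=-10, north=0).
  D is 8 units northeast of E: delta (east=+8, north=+8); D at (east=-2, north=8).
  C is 4 units southeast of D: delta (east=+4, north=-4); C at (east=2, north=4).
  B is 2 units west of C: delta (east=-2, north=+0); B at (east=0, north=4).
  A is 6 units north of B: delta (east=+0, north=+6); A at (east=0, north=10).
Therefore A relative to G: (east=0, north=10).

Answer: A is at (east=0, north=10) relative to G.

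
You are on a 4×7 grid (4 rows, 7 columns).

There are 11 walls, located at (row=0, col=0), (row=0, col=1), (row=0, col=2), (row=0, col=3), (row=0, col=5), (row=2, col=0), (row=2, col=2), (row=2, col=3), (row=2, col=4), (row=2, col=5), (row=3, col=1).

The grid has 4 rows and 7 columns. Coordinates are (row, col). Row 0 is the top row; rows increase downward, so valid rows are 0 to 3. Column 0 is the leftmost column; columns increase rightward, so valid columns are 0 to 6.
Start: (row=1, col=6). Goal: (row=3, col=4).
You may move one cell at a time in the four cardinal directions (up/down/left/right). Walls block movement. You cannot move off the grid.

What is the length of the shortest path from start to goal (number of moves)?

BFS from (row=1, col=6) until reaching (row=3, col=4):
  Distance 0: (row=1, col=6)
  Distance 1: (row=0, col=6), (row=1, col=5), (row=2, col=6)
  Distance 2: (row=1, col=4), (row=3, col=6)
  Distance 3: (row=0, col=4), (row=1, col=3), (row=3, col=5)
  Distance 4: (row=1, col=2), (row=3, col=4)  <- goal reached here
One shortest path (4 moves): (row=1, col=6) -> (row=2, col=6) -> (row=3, col=6) -> (row=3, col=5) -> (row=3, col=4)

Answer: Shortest path length: 4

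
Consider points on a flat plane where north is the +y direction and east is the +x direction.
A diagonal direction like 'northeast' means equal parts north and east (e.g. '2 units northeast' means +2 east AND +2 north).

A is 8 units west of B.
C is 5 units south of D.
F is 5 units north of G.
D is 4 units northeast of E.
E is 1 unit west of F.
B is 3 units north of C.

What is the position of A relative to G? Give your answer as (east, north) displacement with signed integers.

Answer: A is at (east=-5, north=7) relative to G.

Derivation:
Place G at the origin (east=0, north=0).
  F is 5 units north of G: delta (east=+0, north=+5); F at (east=0, north=5).
  E is 1 unit west of F: delta (east=-1, north=+0); E at (east=-1, north=5).
  D is 4 units northeast of E: delta (east=+4, north=+4); D at (east=3, north=9).
  C is 5 units south of D: delta (east=+0, north=-5); C at (east=3, north=4).
  B is 3 units north of C: delta (east=+0, north=+3); B at (east=3, north=7).
  A is 8 units west of B: delta (east=-8, north=+0); A at (east=-5, north=7).
Therefore A relative to G: (east=-5, north=7).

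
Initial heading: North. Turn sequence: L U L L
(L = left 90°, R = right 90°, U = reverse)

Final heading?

Start: North
  L (left (90° counter-clockwise)) -> West
  U (U-turn (180°)) -> East
  L (left (90° counter-clockwise)) -> North
  L (left (90° counter-clockwise)) -> West
Final: West

Answer: Final heading: West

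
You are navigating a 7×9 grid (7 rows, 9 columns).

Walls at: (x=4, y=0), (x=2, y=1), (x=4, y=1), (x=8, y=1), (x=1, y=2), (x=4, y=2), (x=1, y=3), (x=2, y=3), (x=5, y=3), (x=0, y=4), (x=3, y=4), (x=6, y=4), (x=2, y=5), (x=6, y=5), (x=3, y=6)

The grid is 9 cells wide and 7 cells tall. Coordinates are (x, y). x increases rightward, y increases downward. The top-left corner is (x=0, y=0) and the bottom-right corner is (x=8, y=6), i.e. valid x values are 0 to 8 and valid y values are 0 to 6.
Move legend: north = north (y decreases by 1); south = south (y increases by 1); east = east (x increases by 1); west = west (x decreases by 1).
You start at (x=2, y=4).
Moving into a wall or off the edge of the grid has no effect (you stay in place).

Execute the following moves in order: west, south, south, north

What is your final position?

Answer: Final position: (x=1, y=5)

Derivation:
Start: (x=2, y=4)
  west (west): (x=2, y=4) -> (x=1, y=4)
  south (south): (x=1, y=4) -> (x=1, y=5)
  south (south): (x=1, y=5) -> (x=1, y=6)
  north (north): (x=1, y=6) -> (x=1, y=5)
Final: (x=1, y=5)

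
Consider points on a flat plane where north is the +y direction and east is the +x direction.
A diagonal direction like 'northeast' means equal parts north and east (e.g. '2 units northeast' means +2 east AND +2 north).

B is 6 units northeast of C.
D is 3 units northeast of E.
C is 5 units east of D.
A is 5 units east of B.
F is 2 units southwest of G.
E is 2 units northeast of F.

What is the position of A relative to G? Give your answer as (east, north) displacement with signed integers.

Place G at the origin (east=0, north=0).
  F is 2 units southwest of G: delta (east=-2, north=-2); F at (east=-2, north=-2).
  E is 2 units northeast of F: delta (east=+2, north=+2); E at (east=0, north=0).
  D is 3 units northeast of E: delta (east=+3, north=+3); D at (east=3, north=3).
  C is 5 units east of D: delta (east=+5, north=+0); C at (east=8, north=3).
  B is 6 units northeast of C: delta (east=+6, north=+6); B at (east=14, north=9).
  A is 5 units east of B: delta (east=+5, north=+0); A at (east=19, north=9).
Therefore A relative to G: (east=19, north=9).

Answer: A is at (east=19, north=9) relative to G.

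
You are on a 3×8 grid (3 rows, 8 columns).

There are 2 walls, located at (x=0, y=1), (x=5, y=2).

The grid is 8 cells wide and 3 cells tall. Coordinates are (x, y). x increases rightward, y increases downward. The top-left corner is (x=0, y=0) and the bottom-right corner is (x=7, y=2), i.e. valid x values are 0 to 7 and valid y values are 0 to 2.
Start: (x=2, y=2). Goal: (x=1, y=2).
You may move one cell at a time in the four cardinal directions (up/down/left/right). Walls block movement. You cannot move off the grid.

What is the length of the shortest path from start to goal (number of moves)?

BFS from (x=2, y=2) until reaching (x=1, y=2):
  Distance 0: (x=2, y=2)
  Distance 1: (x=2, y=1), (x=1, y=2), (x=3, y=2)  <- goal reached here
One shortest path (1 moves): (x=2, y=2) -> (x=1, y=2)

Answer: Shortest path length: 1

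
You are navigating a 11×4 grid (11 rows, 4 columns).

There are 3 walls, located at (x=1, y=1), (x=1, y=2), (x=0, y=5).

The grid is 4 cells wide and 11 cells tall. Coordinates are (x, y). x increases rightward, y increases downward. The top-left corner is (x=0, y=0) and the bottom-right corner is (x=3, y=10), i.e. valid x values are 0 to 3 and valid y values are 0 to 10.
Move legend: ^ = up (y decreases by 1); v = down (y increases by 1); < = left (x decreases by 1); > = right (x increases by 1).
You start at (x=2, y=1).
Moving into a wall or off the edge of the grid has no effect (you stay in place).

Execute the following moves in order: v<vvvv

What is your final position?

Start: (x=2, y=1)
  v (down): (x=2, y=1) -> (x=2, y=2)
  < (left): blocked, stay at (x=2, y=2)
  v (down): (x=2, y=2) -> (x=2, y=3)
  v (down): (x=2, y=3) -> (x=2, y=4)
  v (down): (x=2, y=4) -> (x=2, y=5)
  v (down): (x=2, y=5) -> (x=2, y=6)
Final: (x=2, y=6)

Answer: Final position: (x=2, y=6)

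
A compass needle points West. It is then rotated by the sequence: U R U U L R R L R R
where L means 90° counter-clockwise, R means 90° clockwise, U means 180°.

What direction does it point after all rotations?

Start: West
  U (U-turn (180°)) -> East
  R (right (90° clockwise)) -> South
  U (U-turn (180°)) -> North
  U (U-turn (180°)) -> South
  L (left (90° counter-clockwise)) -> East
  R (right (90° clockwise)) -> South
  R (right (90° clockwise)) -> West
  L (left (90° counter-clockwise)) -> South
  R (right (90° clockwise)) -> West
  R (right (90° clockwise)) -> North
Final: North

Answer: Final heading: North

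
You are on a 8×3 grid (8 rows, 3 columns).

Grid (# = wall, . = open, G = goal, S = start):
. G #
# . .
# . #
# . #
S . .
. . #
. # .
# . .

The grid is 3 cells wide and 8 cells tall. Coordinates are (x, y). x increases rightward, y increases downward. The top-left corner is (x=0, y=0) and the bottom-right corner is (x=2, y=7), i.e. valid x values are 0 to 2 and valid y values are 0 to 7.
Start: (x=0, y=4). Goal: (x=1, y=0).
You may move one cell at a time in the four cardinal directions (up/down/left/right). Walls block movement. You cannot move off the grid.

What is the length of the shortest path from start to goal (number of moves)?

BFS from (x=0, y=4) until reaching (x=1, y=0):
  Distance 0: (x=0, y=4)
  Distance 1: (x=1, y=4), (x=0, y=5)
  Distance 2: (x=1, y=3), (x=2, y=4), (x=1, y=5), (x=0, y=6)
  Distance 3: (x=1, y=2)
  Distance 4: (x=1, y=1)
  Distance 5: (x=1, y=0), (x=2, y=1)  <- goal reached here
One shortest path (5 moves): (x=0, y=4) -> (x=1, y=4) -> (x=1, y=3) -> (x=1, y=2) -> (x=1, y=1) -> (x=1, y=0)

Answer: Shortest path length: 5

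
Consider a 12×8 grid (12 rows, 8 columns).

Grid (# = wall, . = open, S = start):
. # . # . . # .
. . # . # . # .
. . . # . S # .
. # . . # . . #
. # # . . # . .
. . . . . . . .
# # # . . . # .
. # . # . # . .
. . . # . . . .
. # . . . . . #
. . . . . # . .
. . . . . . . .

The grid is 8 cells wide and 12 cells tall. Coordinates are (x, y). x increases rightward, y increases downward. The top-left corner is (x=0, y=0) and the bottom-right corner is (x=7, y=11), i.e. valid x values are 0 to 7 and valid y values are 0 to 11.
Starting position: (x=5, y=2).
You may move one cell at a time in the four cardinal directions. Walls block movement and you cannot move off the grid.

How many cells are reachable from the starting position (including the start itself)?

BFS flood-fill from (x=5, y=2):
  Distance 0: (x=5, y=2)
  Distance 1: (x=5, y=1), (x=4, y=2), (x=5, y=3)
  Distance 2: (x=5, y=0), (x=6, y=3)
  Distance 3: (x=4, y=0), (x=6, y=4)
  Distance 4: (x=7, y=4), (x=6, y=5)
  Distance 5: (x=5, y=5), (x=7, y=5)
  Distance 6: (x=4, y=5), (x=5, y=6), (x=7, y=6)
  Distance 7: (x=4, y=4), (x=3, y=5), (x=4, y=6), (x=7, y=7)
  Distance 8: (x=3, y=4), (x=2, y=5), (x=3, y=6), (x=4, y=7), (x=6, y=7), (x=7, y=8)
  Distance 9: (x=3, y=3), (x=1, y=5), (x=4, y=8), (x=6, y=8)
  Distance 10: (x=2, y=3), (x=0, y=5), (x=5, y=8), (x=4, y=9), (x=6, y=9)
  Distance 11: (x=2, y=2), (x=0, y=4), (x=3, y=9), (x=5, y=9), (x=4, y=10), (x=6, y=10)
  Distance 12: (x=1, y=2), (x=0, y=3), (x=2, y=9), (x=3, y=10), (x=7, y=10), (x=4, y=11), (x=6, y=11)
  Distance 13: (x=1, y=1), (x=0, y=2), (x=2, y=8), (x=2, y=10), (x=3, y=11), (x=5, y=11), (x=7, y=11)
  Distance 14: (x=0, y=1), (x=2, y=7), (x=1, y=8), (x=1, y=10), (x=2, y=11)
  Distance 15: (x=0, y=0), (x=0, y=8), (x=0, y=10), (x=1, y=11)
  Distance 16: (x=0, y=7), (x=0, y=9), (x=0, y=11)
Total reachable: 66 (grid has 71 open cells total)

Answer: Reachable cells: 66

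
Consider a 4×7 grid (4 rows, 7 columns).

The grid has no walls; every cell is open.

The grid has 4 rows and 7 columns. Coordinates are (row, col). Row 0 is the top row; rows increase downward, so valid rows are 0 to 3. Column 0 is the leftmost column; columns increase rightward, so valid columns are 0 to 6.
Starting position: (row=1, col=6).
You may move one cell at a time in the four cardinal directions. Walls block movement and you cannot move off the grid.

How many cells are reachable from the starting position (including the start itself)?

Answer: Reachable cells: 28

Derivation:
BFS flood-fill from (row=1, col=6):
  Distance 0: (row=1, col=6)
  Distance 1: (row=0, col=6), (row=1, col=5), (row=2, col=6)
  Distance 2: (row=0, col=5), (row=1, col=4), (row=2, col=5), (row=3, col=6)
  Distance 3: (row=0, col=4), (row=1, col=3), (row=2, col=4), (row=3, col=5)
  Distance 4: (row=0, col=3), (row=1, col=2), (row=2, col=3), (row=3, col=4)
  Distance 5: (row=0, col=2), (row=1, col=1), (row=2, col=2), (row=3, col=3)
  Distance 6: (row=0, col=1), (row=1, col=0), (row=2, col=1), (row=3, col=2)
  Distance 7: (row=0, col=0), (row=2, col=0), (row=3, col=1)
  Distance 8: (row=3, col=0)
Total reachable: 28 (grid has 28 open cells total)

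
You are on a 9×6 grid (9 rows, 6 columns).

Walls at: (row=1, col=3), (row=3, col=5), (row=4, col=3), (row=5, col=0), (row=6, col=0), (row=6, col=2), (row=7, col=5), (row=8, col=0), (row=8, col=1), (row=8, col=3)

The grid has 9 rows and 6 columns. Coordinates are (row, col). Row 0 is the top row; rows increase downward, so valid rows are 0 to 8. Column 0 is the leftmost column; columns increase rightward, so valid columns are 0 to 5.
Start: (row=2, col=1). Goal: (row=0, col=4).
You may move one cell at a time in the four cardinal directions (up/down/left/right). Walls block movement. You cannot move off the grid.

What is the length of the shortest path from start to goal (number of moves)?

BFS from (row=2, col=1) until reaching (row=0, col=4):
  Distance 0: (row=2, col=1)
  Distance 1: (row=1, col=1), (row=2, col=0), (row=2, col=2), (row=3, col=1)
  Distance 2: (row=0, col=1), (row=1, col=0), (row=1, col=2), (row=2, col=3), (row=3, col=0), (row=3, col=2), (row=4, col=1)
  Distance 3: (row=0, col=0), (row=0, col=2), (row=2, col=4), (row=3, col=3), (row=4, col=0), (row=4, col=2), (row=5, col=1)
  Distance 4: (row=0, col=3), (row=1, col=4), (row=2, col=5), (row=3, col=4), (row=5, col=2), (row=6, col=1)
  Distance 5: (row=0, col=4), (row=1, col=5), (row=4, col=4), (row=5, col=3), (row=7, col=1)  <- goal reached here
One shortest path (5 moves): (row=2, col=1) -> (row=2, col=2) -> (row=2, col=3) -> (row=2, col=4) -> (row=1, col=4) -> (row=0, col=4)

Answer: Shortest path length: 5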